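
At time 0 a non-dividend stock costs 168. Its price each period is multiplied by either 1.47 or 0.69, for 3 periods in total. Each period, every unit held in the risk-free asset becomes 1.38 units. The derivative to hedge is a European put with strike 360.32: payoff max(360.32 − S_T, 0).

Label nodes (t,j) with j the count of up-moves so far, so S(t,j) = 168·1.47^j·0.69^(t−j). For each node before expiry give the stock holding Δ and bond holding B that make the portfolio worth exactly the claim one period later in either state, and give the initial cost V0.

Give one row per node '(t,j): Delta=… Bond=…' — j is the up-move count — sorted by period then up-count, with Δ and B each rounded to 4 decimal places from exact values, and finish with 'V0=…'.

Risk-neutral probability p* = (R−d)/(u−d) = (1.38−0.69)/(1.47−0.69) = 0.8846.
At expiry t=3: V(3,0)=305.1305, V(3,1)=242.7423, V(3,2)=109.8285, V(3,3)=0.0000
(2,0): S=79.9848. Δ = (V_up−V_dn)/(S_up−S_dn) = (242.7423−305.1305)/(117.5777−55.1895) = -1.0000. V = [p*·242.7423 + (1−p*)·305.1305]/1.38 = 181.1166. B = V − Δ·S = 261.1014.
(2,1): S=170.4024. Δ = (V_up−V_dn)/(S_up−S_dn) = (109.8285−242.7423)/(250.4915−117.5777) = -1.0000. V = [p*·109.8285 + (1−p*)·242.7423]/1.38 = 90.6990. B = V − Δ·S = 261.1014.
(2,2): S=363.0312. Δ = (V_up−V_dn)/(S_up−S_dn) = (0.0000−109.8285)/(533.6559−250.4915) = -0.3879. V = [p*·0.0000 + (1−p*)·109.8285]/1.38 = 9.1830. B = V − Δ·S = 149.9887.
(1,0): S=115.9200. Δ = (V_up−V_dn)/(S_up−S_dn) = (90.6990−181.1166)/(170.4024−79.9848) = -1.0000. V = [p*·90.6990 + (1−p*)·181.1166]/1.38 = 73.2839. B = V − Δ·S = 189.2039.
(1,1): S=246.9600. Δ = (V_up−V_dn)/(S_up−S_dn) = (9.1830−90.6990)/(363.0312−170.4024) = -0.4232. V = [p*·9.1830 + (1−p*)·90.6990]/1.38 = 13.4701. B = V − Δ·S = 117.9778.
(0,0): S=168.0000. Δ = (V_up−V_dn)/(S_up−S_dn) = (13.4701−73.2839)/(246.9600−115.9200) = -0.4565. V = [p*·13.4701 + (1−p*)·73.2839]/1.38 = 14.7621. B = V − Δ·S = 91.4465.
Each (Δ,B) replicates both successor values, so the strategy is self-financing and V0 is arbitrage-free.

(0,0): Delta=-0.4565 Bond=91.4465
(1,0): Delta=-1.0000 Bond=189.2039
(1,1): Delta=-0.4232 Bond=117.9778
(2,0): Delta=-1.0000 Bond=261.1014
(2,1): Delta=-1.0000 Bond=261.1014
(2,2): Delta=-0.3879 Bond=149.9887
V0=14.7621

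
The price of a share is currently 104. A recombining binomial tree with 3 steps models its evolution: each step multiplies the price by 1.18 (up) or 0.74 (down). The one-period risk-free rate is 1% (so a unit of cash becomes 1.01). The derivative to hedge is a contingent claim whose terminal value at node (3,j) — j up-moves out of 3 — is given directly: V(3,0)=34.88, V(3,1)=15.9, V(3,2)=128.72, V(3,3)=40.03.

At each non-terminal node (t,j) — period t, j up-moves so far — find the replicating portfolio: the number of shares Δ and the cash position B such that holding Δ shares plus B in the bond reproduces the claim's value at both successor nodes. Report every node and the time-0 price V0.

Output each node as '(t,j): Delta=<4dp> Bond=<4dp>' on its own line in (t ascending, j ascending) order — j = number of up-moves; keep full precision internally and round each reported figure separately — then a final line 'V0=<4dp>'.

Under the risk-neutral measure, an up-move has probability p* = (R−d)/(u−d) = 0.6136 and values discount at R = 1.01.
Payoff layer (t=3): V(3,0)=34.8800, V(3,1)=15.9000, V(3,2)=128.7200, V(3,3)=40.0300
  t=2,j=0: stock 56.9504 → up 67.2015 (V=15.9000), down 42.1433 (V=34.8800). Price 23.0032; hedge Δ=-0.7574, bond B=66.1395.
  t=2,j=1: stock 90.8128 → up 107.1591 (V=128.7200), down 67.2015 (V=15.9000). Price 84.2876; hedge Δ=2.8235, bond B=-172.1215.
  t=2,j=2: stock 144.8096 → up 170.8753 (V=40.0300), down 107.1591 (V=128.7200). Price 73.5610; hedge Δ=-1.3920, bond B=275.1292.
  t=1,j=0: stock 76.9600 → up 90.8128 (V=84.2876), down 56.9504 (V=23.0032). Price 60.0094; hedge Δ=1.8098, bond B=-79.2734.
  t=1,j=1: stock 122.7200 → up 144.8096 (V=73.5610), down 90.8128 (V=84.2876). Price 76.9360; hedge Δ=-0.1987, bond B=101.3146.
  t=0,j=0: stock 104.0000 → up 122.7200 (V=76.9360), down 76.9600 (V=60.0094). Price 69.6992; hedge Δ=0.3699, bond B=31.2297.
The time-0 hedge costs 69.6992, which is the no-arbitrage price.

(0,0): Delta=0.3699 Bond=31.2297
(1,0): Delta=1.8098 Bond=-79.2734
(1,1): Delta=-0.1987 Bond=101.3146
(2,0): Delta=-0.7574 Bond=66.1395
(2,1): Delta=2.8235 Bond=-172.1215
(2,2): Delta=-1.3920 Bond=275.1292
V0=69.6992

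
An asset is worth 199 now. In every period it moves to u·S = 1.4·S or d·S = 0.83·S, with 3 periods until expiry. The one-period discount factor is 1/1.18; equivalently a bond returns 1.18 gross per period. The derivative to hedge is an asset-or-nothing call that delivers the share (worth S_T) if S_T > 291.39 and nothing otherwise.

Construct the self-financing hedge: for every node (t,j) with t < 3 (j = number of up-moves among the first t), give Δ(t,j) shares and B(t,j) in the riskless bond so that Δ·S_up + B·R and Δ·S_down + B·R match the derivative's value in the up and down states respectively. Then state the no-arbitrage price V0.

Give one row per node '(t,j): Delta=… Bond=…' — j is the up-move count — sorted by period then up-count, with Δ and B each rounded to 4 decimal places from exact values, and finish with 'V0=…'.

(0,0): Delta=1.5023 Bond=-135.9927
(1,0): Delta=1.7893 Bond=-207.8833
(1,1): Delta=1.3953 Bond=-130.6695
(2,0): Delta=0.0000 Bond=0.0000
(2,1): Delta=2.4561 Bond=-399.4924
(2,2): Delta=1.0000 Bond=0.0000
V0=162.9627

Since d<R<u, set p* = (R−d)/(u−d) = 0.6140; price each node as the discounted p*-expectation of its children.
Terminal values V(3,·): V(3,0)=0.0000, V(3,1)=0.0000, V(3,2)=323.7332, V(3,3)=546.0560
(2,0): S=137.0911. Δ = (V_up−V_dn)/(S_up−S_dn) = (0.0000−0.0000)/(191.9275−113.7856) = 0.0000. V = [p*·0.0000 + (1−p*)·0.0000]/1.18 = 0.0000. B = V − Δ·S = 0.0000.
(2,1): S=231.2380. Δ = (V_up−V_dn)/(S_up−S_dn) = (323.7332−0.0000)/(323.7332−191.9275) = 2.4561. V = [p*·323.7332 + (1−p*)·0.0000]/1.18 = 168.4606. B = V − Δ·S = -399.4924.
(2,2): S=390.0400. Δ = (V_up−V_dn)/(S_up−S_dn) = (546.0560−323.7332)/(546.0560−323.7332) = 1.0000. V = [p*·546.0560 + (1−p*)·323.7332]/1.18 = 390.0400. B = V − Δ·S = 0.0000.
(1,0): S=165.1700. Δ = (V_up−V_dn)/(S_up−S_dn) = (168.4606−0.0000)/(231.2380−137.0911) = 1.7893. V = [p*·168.4606 + (1−p*)·0.0000]/1.18 = 87.6616. B = V − Δ·S = -207.8833.
(1,1): S=278.6000. Δ = (V_up−V_dn)/(S_up−S_dn) = (390.0400−168.4606)/(390.0400−231.2380) = 1.3953. V = [p*·390.0400 + (1−p*)·168.4606]/1.18 = 258.0662. B = V − Δ·S = -130.6695.
(0,0): S=199.0000. Δ = (V_up−V_dn)/(S_up−S_dn) = (258.0662−87.6616)/(278.6000−165.1700) = 1.5023. V = [p*·258.0662 + (1−p*)·87.6616]/1.18 = 162.9627. B = V − Δ·S = -135.9927.
Check: Δ(0,0)·S0 + B(0,0) = 162.9627 = V0.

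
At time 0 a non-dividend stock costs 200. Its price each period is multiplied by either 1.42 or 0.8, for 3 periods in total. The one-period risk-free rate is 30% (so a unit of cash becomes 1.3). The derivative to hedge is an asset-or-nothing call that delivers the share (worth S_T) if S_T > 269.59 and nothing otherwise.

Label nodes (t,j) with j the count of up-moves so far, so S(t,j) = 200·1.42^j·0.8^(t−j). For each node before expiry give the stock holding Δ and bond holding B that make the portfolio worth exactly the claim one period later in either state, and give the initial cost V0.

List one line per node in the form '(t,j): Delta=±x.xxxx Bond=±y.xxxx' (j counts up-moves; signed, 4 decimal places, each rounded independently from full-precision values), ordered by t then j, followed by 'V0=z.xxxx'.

(0,0): Delta=1.2566 Bond=-59.1511
(1,0): Delta=2.0175 Bond=-198.6491
(1,1): Delta=1.1537 Bond=-47.6758
(2,0): Delta=0.0000 Bond=0.0000
(2,1): Delta=2.2903 Bond=-320.2223
(2,2): Delta=1.0000 Bond=0.0000
V0=192.1640

The replicating-portfolio and risk-neutral prices coincide; use p* = (1.3−0.8)/(1.42−0.8) = 0.8065 for the latter.
Terminal payoffs: V(3,0)=0.0000, V(3,1)=0.0000, V(3,2)=322.6240, V(3,3)=572.6576
  t=2,j=0: stock 128.0000 → up 181.7600 (V=0.0000), down 102.4000 (V=0.0000). Price 0.0000; hedge Δ=0.0000, bond B=0.0000.
  t=2,j=1: stock 227.2000 → up 322.6240 (V=322.6240), down 181.7600 (V=0.0000). Price 200.1390; hedge Δ=2.2903, bond B=-320.2223.
  t=2,j=2: stock 403.2800 → up 572.6576 (V=572.6576), down 322.6240 (V=322.6240). Price 403.2800; hedge Δ=1.0000, bond B=0.0000.
  t=1,j=0: stock 160.0000 → up 227.2000 (V=200.1390), down 128.0000 (V=0.0000). Price 124.1557; hedge Δ=2.0175, bond B=-198.6491.
  t=1,j=1: stock 284.0000 → up 403.2800 (V=403.2800), down 227.2000 (V=200.1390). Price 279.9711; hedge Δ=1.1537, bond B=-47.6758.
  t=0,j=0: stock 200.0000 → up 284.0000 (V=279.9711), down 160.0000 (V=124.1557). Price 192.1640; hedge Δ=1.2566, bond B=-59.1511.
Root portfolio cost Δ·200+B reproduces V0=192.1640.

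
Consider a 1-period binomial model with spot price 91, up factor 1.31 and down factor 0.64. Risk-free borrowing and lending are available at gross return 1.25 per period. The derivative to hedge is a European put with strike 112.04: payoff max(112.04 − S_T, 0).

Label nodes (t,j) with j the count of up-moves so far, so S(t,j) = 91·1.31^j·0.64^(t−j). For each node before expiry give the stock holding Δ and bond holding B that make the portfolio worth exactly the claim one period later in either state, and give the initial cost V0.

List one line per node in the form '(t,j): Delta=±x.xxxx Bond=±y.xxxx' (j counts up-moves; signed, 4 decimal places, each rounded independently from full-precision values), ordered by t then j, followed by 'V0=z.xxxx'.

Since d<R<u, set p* = (R−d)/(u−d) = 0.9104; price each node as the discounted p*-expectation of its children.
Terminal values V(1,·): V(1,0)=53.8000, V(1,1)=0.0000
(0,0): S=91.0000. Δ = (V_up−V_dn)/(S_up−S_dn) = (0.0000−53.8000)/(119.2100−58.2400) = -0.8824. V = [p*·0.0000 + (1−p*)·53.8000]/1.25 = 3.8543. B = V − Δ·S = 84.1528.
The time-0 hedge costs 3.8543, which is the no-arbitrage price.

(0,0): Delta=-0.8824 Bond=84.1528
V0=3.8543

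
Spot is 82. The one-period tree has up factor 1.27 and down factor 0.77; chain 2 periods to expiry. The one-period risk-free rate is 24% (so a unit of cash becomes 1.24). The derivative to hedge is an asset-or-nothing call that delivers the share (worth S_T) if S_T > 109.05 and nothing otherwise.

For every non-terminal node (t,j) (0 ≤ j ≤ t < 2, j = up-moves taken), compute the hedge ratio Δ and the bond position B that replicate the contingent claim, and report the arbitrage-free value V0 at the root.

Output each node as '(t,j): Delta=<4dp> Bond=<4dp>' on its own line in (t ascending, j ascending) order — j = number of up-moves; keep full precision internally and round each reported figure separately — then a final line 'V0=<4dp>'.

(0,0): Delta=2.4454 Bond=-124.5164
(1,0): Delta=0.0000 Bond=0.0000
(1,1): Delta=2.5400 Bond=-164.2557
V0=76.0035

Risk-neutral probability p* = (R−d)/(u−d) = (1.24−0.77)/(1.27−0.77) = 0.9400.
Payoff layer (t=2): V(2,0)=0.0000, V(2,1)=0.0000, V(2,2)=132.2578
  t=1,j=0: stock 63.1400 → up 80.1878 (V=0.0000), down 48.6178 (V=0.0000). Price 0.0000; hedge Δ=0.0000, bond B=0.0000.
  t=1,j=1: stock 104.1400 → up 132.2578 (V=132.2578), down 80.1878 (V=0.0000). Price 100.2599; hedge Δ=2.5400, bond B=-164.2557.
  t=0,j=0: stock 82.0000 → up 104.1400 (V=100.2599), down 63.1400 (V=0.0000). Price 76.0035; hedge Δ=2.4454, bond B=-124.5164.
Root portfolio cost Δ·82+B reproduces V0=76.0035.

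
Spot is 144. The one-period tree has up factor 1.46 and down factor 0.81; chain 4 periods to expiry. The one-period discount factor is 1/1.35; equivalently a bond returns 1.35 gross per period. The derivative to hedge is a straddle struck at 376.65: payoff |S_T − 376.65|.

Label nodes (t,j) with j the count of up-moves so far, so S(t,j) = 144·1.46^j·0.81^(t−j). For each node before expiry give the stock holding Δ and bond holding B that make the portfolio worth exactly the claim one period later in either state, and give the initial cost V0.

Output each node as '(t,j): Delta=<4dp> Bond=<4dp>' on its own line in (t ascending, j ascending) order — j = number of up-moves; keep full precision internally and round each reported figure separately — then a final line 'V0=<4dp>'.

No-arbitrage ⇒ martingale measure with p* = (R−d)/(u−d) = 0.8308.
At expiry t=4: V(4,0)=314.6627, V(4,1)=264.9198, V(4,2)=175.2598, V(4,3)=13.6505, V(4,4)=277.6455
(3,0): S=76.5275. Δ = (V_up−V_dn)/(S_up−S_dn) = (264.9198−314.6627)/(111.7302−61.9873) = -1.0000. V = [p*·264.9198 + (1−p*)·314.6627]/1.35 = 202.4725. B = V − Δ·S = 279.0000.
(3,1): S=137.9385. Δ = (V_up−V_dn)/(S_up−S_dn) = (175.2598−264.9198)/(201.3902−111.7302) = -1.0000. V = [p*·175.2598 + (1−p*)·264.9198]/1.35 = 141.0615. B = V − Δ·S = 279.0000.
(3,2): S=248.6298. Δ = (V_up−V_dn)/(S_up−S_dn) = (13.6505−175.2598)/(362.9995−201.3902) = -1.0000. V = [p*·13.6505 + (1−p*)·175.2598]/1.35 = 30.3702. B = V − Δ·S = 279.0000.
(3,3): S=448.1476. Δ = (V_up−V_dn)/(S_up−S_dn) = (277.6455−13.6505)/(654.2955−362.9995) = 0.9063. V = [p*·277.6455 + (1−p*)·13.6505]/1.35 = 172.5699. B = V − Δ·S = -233.5763.
(2,0): S=94.4784. Δ = (V_up−V_dn)/(S_up−S_dn) = (141.0615−202.4725)/(137.9385−76.5275) = -1.0000. V = [p*·141.0615 + (1−p*)·202.4725]/1.35 = 112.1883. B = V − Δ·S = 206.6667.
(2,1): S=170.2944. Δ = (V_up−V_dn)/(S_up−S_dn) = (30.3702−141.0615)/(248.6298−137.9385) = -1.0000. V = [p*·30.3702 + (1−p*)·141.0615]/1.35 = 36.3723. B = V − Δ·S = 206.6667.
(2,2): S=306.9504. Δ = (V_up−V_dn)/(S_up−S_dn) = (172.5699−30.3702)/(448.1476−248.6298) = 0.7127. V = [p*·172.5699 + (1−p*)·30.3702]/1.35 = 110.0040. B = V − Δ·S = -108.7649.
(1,0): S=116.6400. Δ = (V_up−V_dn)/(S_up−S_dn) = (36.3723−112.1883)/(170.2944−94.4784) = -1.0000. V = [p*·36.3723 + (1−p*)·112.1883]/1.35 = 36.4464. B = V − Δ·S = 153.0864.
(1,1): S=210.2400. Δ = (V_up−V_dn)/(S_up−S_dn) = (110.0040−36.3723)/(306.9504−170.2944) = 0.5388. V = [p*·110.0040 + (1−p*)·36.3723]/1.35 = 72.2542. B = V − Δ·S = -41.0253.
(0,0): S=144.0000. Δ = (V_up−V_dn)/(S_up−S_dn) = (72.2542−36.4464)/(210.2400−116.6400) = 0.3826. V = [p*·72.2542 + (1−p*)·36.4464]/1.35 = 49.0329. B = V − Δ·S = -6.0560.
Root portfolio cost Δ·144+B reproduces V0=49.0329.

(0,0): Delta=0.3826 Bond=-6.0560
(1,0): Delta=-1.0000 Bond=153.0864
(1,1): Delta=0.5388 Bond=-41.0253
(2,0): Delta=-1.0000 Bond=206.6667
(2,1): Delta=-1.0000 Bond=206.6667
(2,2): Delta=0.7127 Bond=-108.7649
(3,0): Delta=-1.0000 Bond=279.0000
(3,1): Delta=-1.0000 Bond=279.0000
(3,2): Delta=-1.0000 Bond=279.0000
(3,3): Delta=0.9063 Bond=-233.5763
V0=49.0329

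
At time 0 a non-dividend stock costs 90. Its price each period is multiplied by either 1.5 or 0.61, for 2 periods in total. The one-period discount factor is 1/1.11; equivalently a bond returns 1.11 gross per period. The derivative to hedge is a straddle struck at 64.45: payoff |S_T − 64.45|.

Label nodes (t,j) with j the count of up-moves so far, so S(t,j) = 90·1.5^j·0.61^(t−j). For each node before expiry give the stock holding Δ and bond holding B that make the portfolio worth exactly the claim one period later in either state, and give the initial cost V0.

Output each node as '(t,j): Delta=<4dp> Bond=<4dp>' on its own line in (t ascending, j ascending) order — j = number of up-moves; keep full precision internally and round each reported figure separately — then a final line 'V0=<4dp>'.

No-arbitrage ⇒ martingale measure with p* = (R−d)/(u−d) = 0.5618.
Payoff layer (t=2): V(2,0)=30.9610, V(2,1)=17.9000, V(2,2)=138.0500
  t=1,j=0: stock 54.9000 → up 82.3500 (V=17.9000), down 33.4890 (V=30.9610). Price 21.2823; hedge Δ=-0.2673, bond B=35.9576.
  t=1,j=1: stock 135.0000 → up 202.5000 (V=138.0500), down 82.3500 (V=17.9000). Price 76.9369; hedge Δ=1.0000, bond B=-58.0631.
  t=0,j=0: stock 90.0000 → up 135.0000 (V=76.9369), down 54.9000 (V=21.2823). Price 47.3414; hedge Δ=0.6948, bond B=-15.1919.
Root portfolio cost Δ·90+B reproduces V0=47.3414.

(0,0): Delta=0.6948 Bond=-15.1919
(1,0): Delta=-0.2673 Bond=35.9576
(1,1): Delta=1.0000 Bond=-58.0631
V0=47.3414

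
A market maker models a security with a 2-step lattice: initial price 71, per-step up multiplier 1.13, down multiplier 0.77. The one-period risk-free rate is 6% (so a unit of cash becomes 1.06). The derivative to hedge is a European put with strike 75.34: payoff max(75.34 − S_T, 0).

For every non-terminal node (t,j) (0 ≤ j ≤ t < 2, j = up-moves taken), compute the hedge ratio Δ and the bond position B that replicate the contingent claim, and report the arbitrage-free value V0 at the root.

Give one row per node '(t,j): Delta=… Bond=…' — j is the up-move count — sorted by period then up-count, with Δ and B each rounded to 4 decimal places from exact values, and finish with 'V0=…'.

No-arbitrage ⇒ martingale measure with p* = (R−d)/(u−d) = 0.8056.
Payoff layer (t=2): V(2,0)=33.2441, V(2,1)=13.5629, V(2,2)=0.0000
Node (1,0) S=54.6700: V=(p*·13.5629+(1−p*)·33.2441)/1.06=16.4055; Δ=(13.5629−33.2441)/(61.7771−42.0959)=-1.0000; B=V−Δ·S=71.0755
Node (1,1) S=80.2300: V=(p*·0.0000+(1−p*)·13.5629)/1.06=2.4880; Δ=(0.0000−13.5629)/(90.6599−61.7771)=-0.4696; B=V−Δ·S=40.1627
Node (0,0) S=71.0000: V=(p*·2.4880+(1−p*)·16.4055)/1.06=4.9001; Δ=(2.4880−16.4055)/(80.2300−54.6700)=-0.5445; B=V−Δ·S=43.5599
Self-financing check: at every node Δ·S+B equals the discounted successor values.

(0,0): Delta=-0.5445 Bond=43.5599
(1,0): Delta=-1.0000 Bond=71.0755
(1,1): Delta=-0.4696 Bond=40.1627
V0=4.9001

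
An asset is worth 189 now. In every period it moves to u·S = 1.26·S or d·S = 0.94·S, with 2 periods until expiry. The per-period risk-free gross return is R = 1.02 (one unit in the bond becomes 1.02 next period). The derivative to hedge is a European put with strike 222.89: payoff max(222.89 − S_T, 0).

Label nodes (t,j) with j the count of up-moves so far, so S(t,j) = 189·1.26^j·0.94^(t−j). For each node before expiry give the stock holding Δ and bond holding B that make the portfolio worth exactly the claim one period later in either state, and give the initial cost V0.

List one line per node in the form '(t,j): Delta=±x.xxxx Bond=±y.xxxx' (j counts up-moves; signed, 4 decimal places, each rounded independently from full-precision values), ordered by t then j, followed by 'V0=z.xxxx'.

Since d<R<u, set p* = (R−d)/(u−d) = 0.2500; price each node as the discounted p*-expectation of its children.
Terminal values V(2,·): V(2,0)=55.8896, V(2,1)=0.0000, V(2,2)=0.0000
  t=1,j=0: stock 177.6600 → up 223.8516 (V=0.0000), down 167.0004 (V=55.8896). Price 41.0953; hedge Δ=-0.9831, bond B=215.7503.
  t=1,j=1: stock 238.1400 → up 300.0564 (V=0.0000), down 223.8516 (V=0.0000). Price 0.0000; hedge Δ=0.0000, bond B=0.0000.
  t=0,j=0: stock 189.0000 → up 238.1400 (V=0.0000), down 177.6600 (V=41.0953). Price 30.2171; hedge Δ=-0.6795, bond B=158.6399.
Self-financing check: at every node Δ·S+B equals the discounted successor values.

(0,0): Delta=-0.6795 Bond=158.6399
(1,0): Delta=-0.9831 Bond=215.7503
(1,1): Delta=0.0000 Bond=0.0000
V0=30.2171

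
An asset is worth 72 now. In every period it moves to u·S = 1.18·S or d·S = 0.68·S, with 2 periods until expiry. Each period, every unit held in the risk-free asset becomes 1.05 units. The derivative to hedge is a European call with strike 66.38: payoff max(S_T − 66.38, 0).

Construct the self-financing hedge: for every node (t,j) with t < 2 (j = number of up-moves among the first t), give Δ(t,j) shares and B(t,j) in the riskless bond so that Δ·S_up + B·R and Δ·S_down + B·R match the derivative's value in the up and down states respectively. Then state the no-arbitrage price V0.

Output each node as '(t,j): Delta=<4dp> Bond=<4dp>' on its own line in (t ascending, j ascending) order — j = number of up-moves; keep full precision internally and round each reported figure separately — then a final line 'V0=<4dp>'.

No-arbitrage ⇒ martingale measure with p* = (R−d)/(u−d) = 0.7400.
Terminal values V(2,·): V(2,0)=0.0000, V(2,1)=0.0000, V(2,2)=33.8728
  t=1,j=0: stock 48.9600 → up 57.7728 (V=0.0000), down 33.2928 (V=0.0000). Price 0.0000; hedge Δ=0.0000, bond B=0.0000.
  t=1,j=1: stock 84.9600 → up 100.2528 (V=33.8728), down 57.7728 (V=0.0000). Price 23.8723; hedge Δ=0.7974, bond B=-43.8733.
  t=0,j=0: stock 72.0000 → up 84.9600 (V=23.8723), down 48.9600 (V=0.0000). Price 16.8243; hedge Δ=0.6631, bond B=-30.9203.
Each (Δ,B) replicates both successor values, so the strategy is self-financing and V0 is arbitrage-free.

(0,0): Delta=0.6631 Bond=-30.9203
(1,0): Delta=0.0000 Bond=0.0000
(1,1): Delta=0.7974 Bond=-43.8733
V0=16.8243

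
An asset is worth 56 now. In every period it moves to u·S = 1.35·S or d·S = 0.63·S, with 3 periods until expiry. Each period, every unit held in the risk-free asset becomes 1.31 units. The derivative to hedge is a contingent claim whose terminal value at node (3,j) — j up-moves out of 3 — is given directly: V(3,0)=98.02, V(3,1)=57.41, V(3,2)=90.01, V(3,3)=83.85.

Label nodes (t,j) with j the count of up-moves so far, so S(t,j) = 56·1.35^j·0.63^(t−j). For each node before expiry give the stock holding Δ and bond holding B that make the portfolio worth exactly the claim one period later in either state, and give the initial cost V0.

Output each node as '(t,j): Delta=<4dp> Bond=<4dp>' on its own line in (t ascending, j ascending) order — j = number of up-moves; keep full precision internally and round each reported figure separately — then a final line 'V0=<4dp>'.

(0,0): Delta=-0.0318 Bond=39.3835
(1,0): Delta=0.8575 Bond=20.2202
(1,1): Delta=-0.0562 Bond=53.4379
(2,0): Delta=-2.5376 Bond=101.9494
(2,1): Delta=0.9507 Bond=22.0496
(2,2): Delta=-0.0838 Bond=72.8244
V0=37.6039

The replicating-portfolio and risk-neutral prices coincide; use p* = (1.31−0.63)/(1.35−0.63) = 0.9444 for the latter.
Terminal payoffs: V(3,0)=98.0200, V(3,1)=57.4100, V(3,2)=90.0100, V(3,3)=83.8500
  t=2,j=0: stock 22.2264 → up 30.0056 (V=57.4100), down 14.0026 (V=98.0200). Price 45.5466; hedge Δ=-2.5376, bond B=101.9494.
  t=2,j=1: stock 47.6280 → up 64.2978 (V=90.0100), down 30.0056 (V=57.4100). Price 67.3274; hedge Δ=0.9507, bond B=22.0496.
  t=2,j=2: stock 102.0600 → up 137.7810 (V=83.8500), down 64.2978 (V=90.0100). Price 64.2689; hedge Δ=-0.0838, bond B=72.8244.
  t=1,j=0: stock 35.2800 → up 47.6280 (V=67.3274), down 22.2264 (V=45.5466). Price 50.4713; hedge Δ=0.8575, bond B=20.2202.
  t=1,j=1: stock 75.6000 → up 102.0600 (V=64.2689), down 47.6280 (V=67.3274). Price 49.1899; hedge Δ=-0.0562, bond B=53.4379.
  t=0,j=0: stock 56.0000 → up 75.6000 (V=49.1899), down 35.2800 (V=50.4713). Price 37.6039; hedge Δ=-0.0318, bond B=39.3835.
Self-financing check: at every node Δ·S+B equals the discounted successor values.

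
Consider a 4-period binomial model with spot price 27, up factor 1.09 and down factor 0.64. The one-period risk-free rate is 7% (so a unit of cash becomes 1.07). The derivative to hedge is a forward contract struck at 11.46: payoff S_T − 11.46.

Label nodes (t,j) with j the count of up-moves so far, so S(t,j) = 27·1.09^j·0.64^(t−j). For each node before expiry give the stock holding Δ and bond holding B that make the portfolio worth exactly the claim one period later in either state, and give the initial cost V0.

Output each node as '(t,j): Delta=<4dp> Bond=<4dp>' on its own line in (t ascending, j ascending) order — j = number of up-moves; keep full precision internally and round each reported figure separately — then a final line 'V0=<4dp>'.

The replicating-portfolio and risk-neutral prices coincide; use p* = (1.07−0.64)/(1.09−0.64) = 0.9556 for the latter.
Payoff layer (t=4): V(4,0)=-6.9302, V(4,1)=-3.7451, V(4,2)=1.6794, V(4,3)=10.9181, V(4,4)=26.6527
(3,0): S=7.0779. Δ = (V_up−V_dn)/(S_up−S_dn) = (-3.7451−-6.9302)/(7.7149−4.5298) = 1.0000. V = [p*·-3.7451 + (1−p*)·-6.9302]/1.07 = -3.6324. B = V − Δ·S = -10.7103.
(3,1): S=12.0545. Δ = (V_up−V_dn)/(S_up−S_dn) = (1.6794−-3.7451)/(13.1394−7.7149) = 1.0000. V = [p*·1.6794 + (1−p*)·-3.7451]/1.07 = 1.3442. B = V − Δ·S = -10.7103.
(3,2): S=20.5304. Δ = (V_up−V_dn)/(S_up−S_dn) = (10.9181−1.6794)/(22.3781−13.1394) = 1.0000. V = [p*·10.9181 + (1−p*)·1.6794]/1.07 = 9.8201. B = V − Δ·S = -10.7103.
(3,3): S=34.9658. Δ = (V_up−V_dn)/(S_up−S_dn) = (26.6527−10.9181)/(38.1127−22.3781) = 1.0000. V = [p*·26.6527 + (1−p*)·10.9181]/1.07 = 24.2555. B = V − Δ·S = -10.7103.
(2,0): S=11.0592. Δ = (V_up−V_dn)/(S_up−S_dn) = (1.3442−-3.6324)/(12.0545−7.0779) = 1.0000. V = [p*·1.3442 + (1−p*)·-3.6324]/1.07 = 1.0496. B = V − Δ·S = -10.0096.
(2,1): S=18.8352. Δ = (V_up−V_dn)/(S_up−S_dn) = (9.8201−1.3442)/(20.5304−12.0545) = 1.0000. V = [p*·9.8201 + (1−p*)·1.3442]/1.07 = 8.8256. B = V − Δ·S = -10.0096.
(2,2): S=32.0787. Δ = (V_up−V_dn)/(S_up−S_dn) = (24.2555−9.8201)/(34.9658−20.5304) = 1.0000. V = [p*·24.2555 + (1−p*)·9.8201]/1.07 = 22.0691. B = V − Δ·S = -10.0096.
(1,0): S=17.2800. Δ = (V_up−V_dn)/(S_up−S_dn) = (8.8256−1.0496)/(18.8352−11.0592) = 1.0000. V = [p*·8.8256 + (1−p*)·1.0496]/1.07 = 7.9252. B = V − Δ·S = -9.3548.
(1,1): S=29.4300. Δ = (V_up−V_dn)/(S_up−S_dn) = (22.0691−8.8256)/(32.0787−18.8352) = 1.0000. V = [p*·22.0691 + (1−p*)·8.8256]/1.07 = 20.0752. B = V − Δ·S = -9.3548.
(0,0): S=27.0000. Δ = (V_up−V_dn)/(S_up−S_dn) = (20.0752−7.9252)/(29.4300−17.2800) = 1.0000. V = [p*·20.0752 + (1−p*)·7.9252]/1.07 = 18.2572. B = V − Δ·S = -8.7428.
Root portfolio cost Δ·27+B reproduces V0=18.2572.

(0,0): Delta=1.0000 Bond=-8.7428
(1,0): Delta=1.0000 Bond=-9.3548
(1,1): Delta=1.0000 Bond=-9.3548
(2,0): Delta=1.0000 Bond=-10.0096
(2,1): Delta=1.0000 Bond=-10.0096
(2,2): Delta=1.0000 Bond=-10.0096
(3,0): Delta=1.0000 Bond=-10.7103
(3,1): Delta=1.0000 Bond=-10.7103
(3,2): Delta=1.0000 Bond=-10.7103
(3,3): Delta=1.0000 Bond=-10.7103
V0=18.2572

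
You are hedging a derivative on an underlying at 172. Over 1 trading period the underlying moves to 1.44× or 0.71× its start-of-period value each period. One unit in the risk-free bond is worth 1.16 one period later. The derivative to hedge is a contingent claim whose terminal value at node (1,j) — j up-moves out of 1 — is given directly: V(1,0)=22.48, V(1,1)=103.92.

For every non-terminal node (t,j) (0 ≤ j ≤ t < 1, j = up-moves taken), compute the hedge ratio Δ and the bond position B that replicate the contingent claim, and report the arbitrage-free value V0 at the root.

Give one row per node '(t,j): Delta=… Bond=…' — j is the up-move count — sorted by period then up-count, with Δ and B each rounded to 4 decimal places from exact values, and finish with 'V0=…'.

(0,0): Delta=0.6486 Bond=-48.9041
V0=62.6575

The replicating-portfolio and risk-neutral prices coincide; use p* = (1.16−0.71)/(1.44−0.71) = 0.6164 for the latter.
Terminal values V(1,·): V(1,0)=22.4800, V(1,1)=103.9200
  t=0,j=0: stock 172.0000 → up 247.6800 (V=103.9200), down 122.1200 (V=22.4800). Price 62.6575; hedge Δ=0.6486, bond B=-48.9041.
Each (Δ,B) replicates both successor values, so the strategy is self-financing and V0 is arbitrage-free.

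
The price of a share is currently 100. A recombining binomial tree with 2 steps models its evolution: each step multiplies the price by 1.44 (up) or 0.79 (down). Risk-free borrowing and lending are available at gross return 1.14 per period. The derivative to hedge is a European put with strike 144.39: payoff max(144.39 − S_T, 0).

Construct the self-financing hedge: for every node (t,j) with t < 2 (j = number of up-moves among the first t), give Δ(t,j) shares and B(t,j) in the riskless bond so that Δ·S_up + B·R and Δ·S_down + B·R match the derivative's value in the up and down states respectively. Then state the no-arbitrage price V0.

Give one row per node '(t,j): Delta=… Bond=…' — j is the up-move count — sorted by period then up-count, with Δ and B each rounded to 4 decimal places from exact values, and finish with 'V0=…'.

No-arbitrage ⇒ martingale measure with p* = (R−d)/(u−d) = 0.5385.
Terminal payoffs: V(2,0)=81.9800, V(2,1)=30.6300, V(2,2)=0.0000
Node (1,0) S=79.0000: V=(p*·30.6300+(1−p*)·81.9800)/1.14=47.6579; Δ=(30.6300−81.9800)/(113.7600−62.4100)=-1.0000; B=V−Δ·S=126.6579
Node (1,1) S=144.0000: V=(p*·0.0000+(1−p*)·30.6300)/1.14=12.4008; Δ=(0.0000−30.6300)/(207.3600−113.7600)=-0.3272; B=V−Δ·S=59.5239
Node (0,0) S=100.0000: V=(p*·12.4008+(1−p*)·47.6579)/1.14=25.1520; Δ=(12.4008−47.6579)/(144.0000−79.0000)=-0.5424; B=V−Δ·S=79.3937
Self-financing check: at every node Δ·S+B equals the discounted successor values.

(0,0): Delta=-0.5424 Bond=79.3937
(1,0): Delta=-1.0000 Bond=126.6579
(1,1): Delta=-0.3272 Bond=59.5239
V0=25.1520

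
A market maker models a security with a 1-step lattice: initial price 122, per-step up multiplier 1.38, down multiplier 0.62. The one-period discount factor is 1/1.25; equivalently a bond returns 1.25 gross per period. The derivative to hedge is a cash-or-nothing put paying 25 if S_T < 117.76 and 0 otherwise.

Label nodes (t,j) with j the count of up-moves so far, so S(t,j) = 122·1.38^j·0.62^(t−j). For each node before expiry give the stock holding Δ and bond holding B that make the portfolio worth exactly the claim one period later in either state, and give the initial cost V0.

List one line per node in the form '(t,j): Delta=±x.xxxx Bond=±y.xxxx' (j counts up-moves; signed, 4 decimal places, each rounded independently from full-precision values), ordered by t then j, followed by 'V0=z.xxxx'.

The replicating-portfolio and risk-neutral prices coincide; use p* = (1.25−0.62)/(1.38−0.62) = 0.8289 for the latter.
At expiry t=1: V(1,0)=25.0000, V(1,1)=0.0000
  t=0,j=0: stock 122.0000 → up 168.3600 (V=0.0000), down 75.6400 (V=25.0000). Price 3.4211; hedge Δ=-0.2696, bond B=36.3158.
Check: Δ(0,0)·S0 + B(0,0) = 3.4211 = V0.

(0,0): Delta=-0.2696 Bond=36.3158
V0=3.4211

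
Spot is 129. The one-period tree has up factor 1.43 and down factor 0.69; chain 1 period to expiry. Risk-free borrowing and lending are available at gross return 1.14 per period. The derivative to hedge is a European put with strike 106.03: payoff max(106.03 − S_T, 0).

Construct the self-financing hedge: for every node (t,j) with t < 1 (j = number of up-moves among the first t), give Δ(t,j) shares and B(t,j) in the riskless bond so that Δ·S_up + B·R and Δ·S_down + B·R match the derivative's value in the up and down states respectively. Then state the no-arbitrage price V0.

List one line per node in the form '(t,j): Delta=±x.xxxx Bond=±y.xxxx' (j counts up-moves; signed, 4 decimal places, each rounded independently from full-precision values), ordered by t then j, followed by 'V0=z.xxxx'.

(0,0): Delta=-0.1783 Bond=28.8509
V0=5.8509

No-arbitrage ⇒ martingale measure with p* = (R−d)/(u−d) = 0.6081.
Terminal payoffs: V(1,0)=17.0200, V(1,1)=0.0000
Node (0,0) S=129.0000: V=(p*·0.0000+(1−p*)·17.0200)/1.14=5.8509; Δ=(0.0000−17.0200)/(184.4700−89.0100)=-0.1783; B=V−Δ·S=28.8509
Each (Δ,B) replicates both successor values, so the strategy is self-financing and V0 is arbitrage-free.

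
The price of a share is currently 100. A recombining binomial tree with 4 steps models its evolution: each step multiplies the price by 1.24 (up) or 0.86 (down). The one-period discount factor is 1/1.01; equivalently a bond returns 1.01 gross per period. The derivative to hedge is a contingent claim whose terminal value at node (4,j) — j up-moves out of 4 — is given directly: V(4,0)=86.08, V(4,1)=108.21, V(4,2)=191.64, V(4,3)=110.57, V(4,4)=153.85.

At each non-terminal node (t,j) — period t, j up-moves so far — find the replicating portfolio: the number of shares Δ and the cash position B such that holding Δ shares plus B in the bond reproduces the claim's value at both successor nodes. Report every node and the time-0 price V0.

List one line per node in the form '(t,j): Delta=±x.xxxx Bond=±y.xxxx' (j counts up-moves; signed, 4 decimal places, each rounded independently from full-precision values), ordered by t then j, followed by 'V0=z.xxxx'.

(0,0): Delta=0.5319 Bond=76.8021
(1,0): Delta=1.0601 Bond=32.1458
(1,1): Delta=-0.0298 Bond=147.2207
(2,0): Delta=1.6321 Bond=-9.8330
(2,1): Delta=0.4519 Bond=97.3277
(2,2): Delta=-0.5420 Bond=227.4528
(3,0): Delta=0.9156 Bond=35.6399
(3,1): Delta=2.3940 Bond=-79.8072
(3,2): Delta=-1.6134 Bond=371.4002
(3,3): Delta=0.5974 Bond=12.4956
V0=129.9956

No-arbitrage ⇒ martingale measure with p* = (R−d)/(u−d) = 0.3947.
At expiry t=4: V(4,0)=86.0800, V(4,1)=108.2100, V(4,2)=191.6400, V(4,3)=110.5700, V(4,4)=153.8500
(3,0): S=63.6056. Δ = (V_up−V_dn)/(S_up−S_dn) = (108.2100−86.0800)/(78.8709−54.7008) = 0.9156. V = [p*·108.2100 + (1−p*)·86.0800]/1.01 = 93.8768. B = V − Δ·S = 35.6399.
(3,1): S=91.7104. Δ = (V_up−V_dn)/(S_up−S_dn) = (191.6400−108.2100)/(113.7209−78.8709) = 2.3940. V = [p*·191.6400 + (1−p*)·108.2100]/1.01 = 139.7454. B = V − Δ·S = -79.8072.
(3,2): S=132.2336. Δ = (V_up−V_dn)/(S_up−S_dn) = (110.5700−191.6400)/(163.9697−113.7209) = -1.6134. V = [p*·110.5700 + (1−p*)·191.6400]/1.01 = 158.0581. B = V − Δ·S = 371.4002.
(3,3): S=190.6624. Δ = (V_up−V_dn)/(S_up−S_dn) = (153.8500−110.5700)/(236.4214−163.9697) = 0.5974. V = [p*·153.8500 + (1−p*)·110.5700]/1.01 = 126.3903. B = V − Δ·S = 12.4956.
(2,0): S=73.9600. Δ = (V_up−V_dn)/(S_up−S_dn) = (139.7454−93.8768)/(91.7104−63.6056) = 1.6321. V = [p*·139.7454 + (1−p*)·93.8768]/1.01 = 110.8741. B = V − Δ·S = -9.8330.
(2,1): S=106.6400. Δ = (V_up−V_dn)/(S_up−S_dn) = (158.0581−139.7454)/(132.2336−91.7104) = 0.4519. V = [p*·158.0581 + (1−p*)·139.7454]/1.01 = 145.5189. B = V − Δ·S = 97.3277.
(2,2): S=153.7600. Δ = (V_up−V_dn)/(S_up−S_dn) = (126.3903−158.0581)/(190.6624−132.2336) = -0.5420. V = [p*·126.3903 + (1−p*)·158.0581]/1.01 = 144.1165. B = V − Δ·S = 227.4528.
(1,0): S=86.0000. Δ = (V_up−V_dn)/(S_up−S_dn) = (145.5189−110.8741)/(106.6400−73.9600) = 1.0601. V = [p*·145.5189 + (1−p*)·110.8741]/1.01 = 123.3165. B = V − Δ·S = 32.1458.
(1,1): S=124.0000. Δ = (V_up−V_dn)/(S_up−S_dn) = (144.1165−145.5189)/(153.7600−106.6400) = -0.0298. V = [p*·144.1165 + (1−p*)·145.5189]/1.01 = 143.5300. B = V − Δ·S = 147.2207.
(0,0): S=100.0000. Δ = (V_up−V_dn)/(S_up−S_dn) = (143.5300−123.3165)/(124.0000−86.0000) = 0.5319. V = [p*·143.5300 + (1−p*)·123.3165]/1.01 = 129.9956. B = V − Δ·S = 76.8021.
Self-financing check: at every node Δ·S+B equals the discounted successor values.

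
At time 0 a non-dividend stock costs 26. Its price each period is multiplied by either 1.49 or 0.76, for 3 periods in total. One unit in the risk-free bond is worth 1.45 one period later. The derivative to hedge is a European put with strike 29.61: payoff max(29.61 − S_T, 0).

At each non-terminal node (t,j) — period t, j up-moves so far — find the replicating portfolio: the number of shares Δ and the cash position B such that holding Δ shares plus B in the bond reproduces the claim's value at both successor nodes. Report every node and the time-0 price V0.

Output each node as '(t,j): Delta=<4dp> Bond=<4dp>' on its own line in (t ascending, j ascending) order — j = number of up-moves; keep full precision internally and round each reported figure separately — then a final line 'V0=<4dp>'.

Under the risk-neutral measure, an up-move has probability p* = (R−d)/(u−d) = 0.9452 and values discount at R = 1.45.
Payoff layer (t=3): V(3,0)=18.1966, V(3,1)=7.2338, V(3,2)=0.0000, V(3,3)=0.0000
(2,0): S=15.0176. Δ = (V_up−V_dn)/(S_up−S_dn) = (7.2338−18.1966)/(22.3762−11.4134) = -1.0000. V = [p*·7.2338 + (1−p*)·18.1966]/1.45 = 5.4031. B = V − Δ·S = 20.4207.
(2,1): S=29.4424. Δ = (V_up−V_dn)/(S_up−S_dn) = (0.0000−7.2338)/(43.8692−22.3762) = -0.3366. V = [p*·0.0000 + (1−p*)·7.2338]/1.45 = 0.2734. B = V − Δ·S = 10.1826.
(2,2): S=57.7226. Δ = (V_up−V_dn)/(S_up−S_dn) = (0.0000−0.0000)/(86.0067−43.8692) = 0.0000. V = [p*·0.0000 + (1−p*)·0.0000]/1.45 = 0.0000. B = V − Δ·S = 0.0000.
(1,0): S=19.7600. Δ = (V_up−V_dn)/(S_up−S_dn) = (0.2734−5.4031)/(29.4424−15.0176) = -0.3556. V = [p*·0.2734 + (1−p*)·5.4031]/1.45 = 0.3824. B = V − Δ·S = 7.4094.
(1,1): S=38.7400. Δ = (V_up−V_dn)/(S_up−S_dn) = (0.0000−0.2734)/(57.7226−29.4424) = -0.0097. V = [p*·0.0000 + (1−p*)·0.2734]/1.45 = 0.0103. B = V − Δ·S = 0.3848.
(0,0): S=26.0000. Δ = (V_up−V_dn)/(S_up−S_dn) = (0.0103−0.3824)/(38.7400−19.7600) = -0.0196. V = [p*·0.0103 + (1−p*)·0.3824]/1.45 = 0.0212. B = V − Δ·S = 0.5308.
Self-financing check: at every node Δ·S+B equals the discounted successor values.

(0,0): Delta=-0.0196 Bond=0.5308
(1,0): Delta=-0.3556 Bond=7.4094
(1,1): Delta=-0.0097 Bond=0.3848
(2,0): Delta=-1.0000 Bond=20.4207
(2,1): Delta=-0.3366 Bond=10.1826
(2,2): Delta=0.0000 Bond=0.0000
V0=0.0212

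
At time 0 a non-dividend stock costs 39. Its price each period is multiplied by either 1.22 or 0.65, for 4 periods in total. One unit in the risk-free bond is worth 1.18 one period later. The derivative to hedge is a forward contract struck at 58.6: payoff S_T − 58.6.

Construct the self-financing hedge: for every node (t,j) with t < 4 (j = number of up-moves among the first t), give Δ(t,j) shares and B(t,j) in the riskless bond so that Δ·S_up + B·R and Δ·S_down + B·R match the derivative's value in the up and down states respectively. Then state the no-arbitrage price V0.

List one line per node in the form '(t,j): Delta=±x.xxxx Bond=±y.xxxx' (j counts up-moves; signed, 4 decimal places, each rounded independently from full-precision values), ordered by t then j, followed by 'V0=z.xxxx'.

No-arbitrage ⇒ martingale measure with p* = (R−d)/(u−d) = 0.9298.
Terminal payoffs: V(4,0)=-51.6383, V(4,1)=-45.5333, V(4,2)=-34.0749, V(4,3)=-12.5683, V(4,4)=27.7980
(3,0): S=10.7104. Δ = (V_up−V_dn)/(S_up−S_dn) = (-45.5333−-51.6383)/(13.0667−6.9617) = 1.0000. V = [p*·-45.5333 + (1−p*)·-51.6383]/1.18 = -38.9506. B = V − Δ·S = -49.6610.
(3,1): S=20.1026. Δ = (V_up−V_dn)/(S_up−S_dn) = (-34.0749−-45.5333)/(24.5251−13.0667) = 1.0000. V = [p*·-34.0749 + (1−p*)·-45.5333]/1.18 = -29.5585. B = V − Δ·S = -49.6610.
(3,2): S=37.7309. Δ = (V_up−V_dn)/(S_up−S_dn) = (-12.5683−-34.0749)/(46.0317−24.5251) = 1.0000. V = [p*·-12.5683 + (1−p*)·-34.0749]/1.18 = -11.9301. B = V − Δ·S = -49.6610.
(3,3): S=70.8181. Δ = (V_up−V_dn)/(S_up−S_dn) = (27.7980−-12.5683)/(86.3980−46.0317) = 1.0000. V = [p*·27.7980 + (1−p*)·-12.5683]/1.18 = 21.1571. B = V − Δ·S = -49.6610.
(2,0): S=16.4775. Δ = (V_up−V_dn)/(S_up−S_dn) = (-29.5585−-38.9506)/(20.1026−10.7104) = 1.0000. V = [p*·-29.5585 + (1−p*)·-38.9506]/1.18 = -25.6081. B = V − Δ·S = -42.0856.
(2,1): S=30.9270. Δ = (V_up−V_dn)/(S_up−S_dn) = (-11.9301−-29.5585)/(37.7309−20.1026) = 1.0000. V = [p*·-11.9301 + (1−p*)·-29.5585]/1.18 = -11.1586. B = V − Δ·S = -42.0856.
(2,2): S=58.0476. Δ = (V_up−V_dn)/(S_up−S_dn) = (21.1571−-11.9301)/(70.8181−37.7309) = 1.0000. V = [p*·21.1571 + (1−p*)·-11.9301]/1.18 = 15.9620. B = V − Δ·S = -42.0856.
(1,0): S=25.3500. Δ = (V_up−V_dn)/(S_up−S_dn) = (-11.1586−-25.6081)/(30.9270−16.4775) = 1.0000. V = [p*·-11.1586 + (1−p*)·-25.6081]/1.18 = -10.3158. B = V − Δ·S = -35.6658.
(1,1): S=47.5800. Δ = (V_up−V_dn)/(S_up−S_dn) = (15.9620−-11.1586)/(58.0476−30.9270) = 1.0000. V = [p*·15.9620 + (1−p*)·-11.1586]/1.18 = 11.9142. B = V − Δ·S = -35.6658.
(0,0): S=39.0000. Δ = (V_up−V_dn)/(S_up−S_dn) = (11.9142−-10.3158)/(47.5800−25.3500) = 1.0000. V = [p*·11.9142 + (1−p*)·-10.3158]/1.18 = 8.7748. B = V − Δ·S = -30.2252.
Check: Δ(0,0)·S0 + B(0,0) = 8.7748 = V0.

(0,0): Delta=1.0000 Bond=-30.2252
(1,0): Delta=1.0000 Bond=-35.6658
(1,1): Delta=1.0000 Bond=-35.6658
(2,0): Delta=1.0000 Bond=-42.0856
(2,1): Delta=1.0000 Bond=-42.0856
(2,2): Delta=1.0000 Bond=-42.0856
(3,0): Delta=1.0000 Bond=-49.6610
(3,1): Delta=1.0000 Bond=-49.6610
(3,2): Delta=1.0000 Bond=-49.6610
(3,3): Delta=1.0000 Bond=-49.6610
V0=8.7748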